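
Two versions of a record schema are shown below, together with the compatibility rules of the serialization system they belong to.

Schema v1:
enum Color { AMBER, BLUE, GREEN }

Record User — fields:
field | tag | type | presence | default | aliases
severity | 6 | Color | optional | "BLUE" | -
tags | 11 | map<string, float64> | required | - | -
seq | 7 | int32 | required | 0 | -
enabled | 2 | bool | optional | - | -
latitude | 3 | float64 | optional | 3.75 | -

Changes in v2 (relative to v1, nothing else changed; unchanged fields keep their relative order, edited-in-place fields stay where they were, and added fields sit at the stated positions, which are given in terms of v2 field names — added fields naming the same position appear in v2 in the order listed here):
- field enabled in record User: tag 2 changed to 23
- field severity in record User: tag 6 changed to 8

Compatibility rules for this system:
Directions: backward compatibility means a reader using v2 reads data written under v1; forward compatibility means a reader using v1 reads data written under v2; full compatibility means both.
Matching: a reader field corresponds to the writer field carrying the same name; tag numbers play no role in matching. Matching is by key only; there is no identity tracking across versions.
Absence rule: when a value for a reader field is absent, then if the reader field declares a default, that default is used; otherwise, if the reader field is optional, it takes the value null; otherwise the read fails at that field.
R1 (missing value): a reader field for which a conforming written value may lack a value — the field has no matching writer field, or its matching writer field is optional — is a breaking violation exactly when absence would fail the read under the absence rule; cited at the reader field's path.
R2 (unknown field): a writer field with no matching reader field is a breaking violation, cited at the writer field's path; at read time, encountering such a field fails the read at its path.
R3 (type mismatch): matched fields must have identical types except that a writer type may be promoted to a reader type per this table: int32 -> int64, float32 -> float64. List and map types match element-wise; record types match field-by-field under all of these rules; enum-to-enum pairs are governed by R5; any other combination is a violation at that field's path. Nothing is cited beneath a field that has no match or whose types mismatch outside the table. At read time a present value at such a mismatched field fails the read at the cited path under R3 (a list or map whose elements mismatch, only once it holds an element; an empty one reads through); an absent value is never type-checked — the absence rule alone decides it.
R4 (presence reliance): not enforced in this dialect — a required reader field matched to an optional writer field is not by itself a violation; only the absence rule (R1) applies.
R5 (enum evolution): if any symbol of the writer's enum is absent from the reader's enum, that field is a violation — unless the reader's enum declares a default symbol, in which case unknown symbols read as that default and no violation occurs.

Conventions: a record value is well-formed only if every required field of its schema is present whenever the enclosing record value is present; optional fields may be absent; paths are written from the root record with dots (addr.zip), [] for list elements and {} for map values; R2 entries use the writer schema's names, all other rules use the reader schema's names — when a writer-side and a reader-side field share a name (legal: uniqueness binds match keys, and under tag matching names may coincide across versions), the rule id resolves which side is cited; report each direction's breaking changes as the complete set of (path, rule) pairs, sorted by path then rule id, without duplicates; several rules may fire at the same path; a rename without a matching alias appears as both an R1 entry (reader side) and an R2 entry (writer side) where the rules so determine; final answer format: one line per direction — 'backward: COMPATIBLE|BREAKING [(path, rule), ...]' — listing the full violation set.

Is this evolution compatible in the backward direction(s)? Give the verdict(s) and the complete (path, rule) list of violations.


in User below, arrows point writer -> reader
backward pass over User, reader schema v2, writer schema v1:
  severity: Color -> Color, writer optional; from severity
  tags: map<string, float64> -> map<string, float64>, writer required; from tags
  seq: int32 -> int32, writer required; from seq
  enabled: bool -> bool, writer optional; from enabled
  latitude: float64 -> float64, writer optional; from latitude
  nothing fires on User: backward is COMPATIBLE
diffs on User not affecting the asked answer:
  field enabled in record User: tag 2 changed to 23 -> no rule fires on it in User's dialect; the asked verdict holds
  field severity in record User: tag 6 changed to 8 -> no rule fires on it in User's dialect; the asked verdict holds

backward: COMPATIBLE []


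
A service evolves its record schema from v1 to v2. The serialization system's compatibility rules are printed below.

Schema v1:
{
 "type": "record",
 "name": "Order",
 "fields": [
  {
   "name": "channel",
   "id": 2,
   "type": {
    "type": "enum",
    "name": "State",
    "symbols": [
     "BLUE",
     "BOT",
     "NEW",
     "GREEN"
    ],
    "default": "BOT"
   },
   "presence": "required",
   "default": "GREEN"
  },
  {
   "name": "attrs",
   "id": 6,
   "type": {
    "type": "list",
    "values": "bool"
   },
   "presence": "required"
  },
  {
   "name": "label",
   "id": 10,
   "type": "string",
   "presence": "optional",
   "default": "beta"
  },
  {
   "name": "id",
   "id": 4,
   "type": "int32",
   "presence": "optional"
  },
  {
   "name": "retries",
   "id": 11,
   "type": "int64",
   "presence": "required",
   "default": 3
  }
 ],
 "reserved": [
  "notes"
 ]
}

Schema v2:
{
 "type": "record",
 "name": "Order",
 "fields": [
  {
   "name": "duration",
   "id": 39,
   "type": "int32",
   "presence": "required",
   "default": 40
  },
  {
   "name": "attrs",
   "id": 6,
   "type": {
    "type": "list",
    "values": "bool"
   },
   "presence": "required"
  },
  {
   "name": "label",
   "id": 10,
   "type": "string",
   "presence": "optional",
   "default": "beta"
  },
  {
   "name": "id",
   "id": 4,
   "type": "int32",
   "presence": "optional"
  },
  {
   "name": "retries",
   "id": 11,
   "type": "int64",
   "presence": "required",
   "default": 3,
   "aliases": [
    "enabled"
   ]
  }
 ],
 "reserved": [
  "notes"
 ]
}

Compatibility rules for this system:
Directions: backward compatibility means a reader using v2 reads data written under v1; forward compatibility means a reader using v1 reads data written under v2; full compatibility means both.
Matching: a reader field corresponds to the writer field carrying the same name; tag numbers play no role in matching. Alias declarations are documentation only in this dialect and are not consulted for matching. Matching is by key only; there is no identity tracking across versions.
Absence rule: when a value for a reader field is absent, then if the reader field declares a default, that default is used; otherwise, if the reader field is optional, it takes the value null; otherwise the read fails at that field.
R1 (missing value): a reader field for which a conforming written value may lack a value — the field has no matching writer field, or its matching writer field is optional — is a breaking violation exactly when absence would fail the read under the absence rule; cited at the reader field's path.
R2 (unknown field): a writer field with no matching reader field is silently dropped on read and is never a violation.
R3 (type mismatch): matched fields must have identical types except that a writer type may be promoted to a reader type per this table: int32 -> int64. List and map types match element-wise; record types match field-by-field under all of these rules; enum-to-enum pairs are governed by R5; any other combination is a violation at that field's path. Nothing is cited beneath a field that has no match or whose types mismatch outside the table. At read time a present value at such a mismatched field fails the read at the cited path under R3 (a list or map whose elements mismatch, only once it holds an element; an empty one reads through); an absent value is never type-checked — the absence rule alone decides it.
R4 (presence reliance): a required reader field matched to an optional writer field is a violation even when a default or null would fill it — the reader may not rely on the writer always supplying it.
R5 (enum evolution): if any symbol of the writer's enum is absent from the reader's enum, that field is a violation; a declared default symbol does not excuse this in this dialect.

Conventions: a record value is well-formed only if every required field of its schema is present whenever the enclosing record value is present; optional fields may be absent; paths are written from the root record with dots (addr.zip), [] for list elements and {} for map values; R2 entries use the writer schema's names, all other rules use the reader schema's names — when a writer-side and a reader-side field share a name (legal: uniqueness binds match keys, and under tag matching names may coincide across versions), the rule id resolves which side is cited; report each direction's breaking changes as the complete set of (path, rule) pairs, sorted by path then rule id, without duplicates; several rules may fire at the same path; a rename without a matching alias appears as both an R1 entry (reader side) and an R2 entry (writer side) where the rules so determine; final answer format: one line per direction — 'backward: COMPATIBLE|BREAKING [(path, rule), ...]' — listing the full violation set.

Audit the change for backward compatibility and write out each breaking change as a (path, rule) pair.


each type pair in Order: writer, then reader
backward on Order — v2 reading data written by v1:
  duration: no writer match
  attrs <- attrs (list<bool> -> list<bool>, writer required)
  label <- label (string -> string, writer optional)
  id <- id (int32 -> int32, writer optional)
  retries <- retries (int64 -> int64, writer required)
  writer field channel has no reader counterpart
  nothing fires on Order: backward is COMPATIBLE
diffs on Order not affecting the asked answer:
  added field duration to record Order: required int32, tag 39, default 40 (in v2 it sits immediately before attrs) -> inert for the asked Order verdict: nothing fires
  removed field channel from record Order -> inert for the asked Order verdict: nothing fires

backward: COMPATIBLE []


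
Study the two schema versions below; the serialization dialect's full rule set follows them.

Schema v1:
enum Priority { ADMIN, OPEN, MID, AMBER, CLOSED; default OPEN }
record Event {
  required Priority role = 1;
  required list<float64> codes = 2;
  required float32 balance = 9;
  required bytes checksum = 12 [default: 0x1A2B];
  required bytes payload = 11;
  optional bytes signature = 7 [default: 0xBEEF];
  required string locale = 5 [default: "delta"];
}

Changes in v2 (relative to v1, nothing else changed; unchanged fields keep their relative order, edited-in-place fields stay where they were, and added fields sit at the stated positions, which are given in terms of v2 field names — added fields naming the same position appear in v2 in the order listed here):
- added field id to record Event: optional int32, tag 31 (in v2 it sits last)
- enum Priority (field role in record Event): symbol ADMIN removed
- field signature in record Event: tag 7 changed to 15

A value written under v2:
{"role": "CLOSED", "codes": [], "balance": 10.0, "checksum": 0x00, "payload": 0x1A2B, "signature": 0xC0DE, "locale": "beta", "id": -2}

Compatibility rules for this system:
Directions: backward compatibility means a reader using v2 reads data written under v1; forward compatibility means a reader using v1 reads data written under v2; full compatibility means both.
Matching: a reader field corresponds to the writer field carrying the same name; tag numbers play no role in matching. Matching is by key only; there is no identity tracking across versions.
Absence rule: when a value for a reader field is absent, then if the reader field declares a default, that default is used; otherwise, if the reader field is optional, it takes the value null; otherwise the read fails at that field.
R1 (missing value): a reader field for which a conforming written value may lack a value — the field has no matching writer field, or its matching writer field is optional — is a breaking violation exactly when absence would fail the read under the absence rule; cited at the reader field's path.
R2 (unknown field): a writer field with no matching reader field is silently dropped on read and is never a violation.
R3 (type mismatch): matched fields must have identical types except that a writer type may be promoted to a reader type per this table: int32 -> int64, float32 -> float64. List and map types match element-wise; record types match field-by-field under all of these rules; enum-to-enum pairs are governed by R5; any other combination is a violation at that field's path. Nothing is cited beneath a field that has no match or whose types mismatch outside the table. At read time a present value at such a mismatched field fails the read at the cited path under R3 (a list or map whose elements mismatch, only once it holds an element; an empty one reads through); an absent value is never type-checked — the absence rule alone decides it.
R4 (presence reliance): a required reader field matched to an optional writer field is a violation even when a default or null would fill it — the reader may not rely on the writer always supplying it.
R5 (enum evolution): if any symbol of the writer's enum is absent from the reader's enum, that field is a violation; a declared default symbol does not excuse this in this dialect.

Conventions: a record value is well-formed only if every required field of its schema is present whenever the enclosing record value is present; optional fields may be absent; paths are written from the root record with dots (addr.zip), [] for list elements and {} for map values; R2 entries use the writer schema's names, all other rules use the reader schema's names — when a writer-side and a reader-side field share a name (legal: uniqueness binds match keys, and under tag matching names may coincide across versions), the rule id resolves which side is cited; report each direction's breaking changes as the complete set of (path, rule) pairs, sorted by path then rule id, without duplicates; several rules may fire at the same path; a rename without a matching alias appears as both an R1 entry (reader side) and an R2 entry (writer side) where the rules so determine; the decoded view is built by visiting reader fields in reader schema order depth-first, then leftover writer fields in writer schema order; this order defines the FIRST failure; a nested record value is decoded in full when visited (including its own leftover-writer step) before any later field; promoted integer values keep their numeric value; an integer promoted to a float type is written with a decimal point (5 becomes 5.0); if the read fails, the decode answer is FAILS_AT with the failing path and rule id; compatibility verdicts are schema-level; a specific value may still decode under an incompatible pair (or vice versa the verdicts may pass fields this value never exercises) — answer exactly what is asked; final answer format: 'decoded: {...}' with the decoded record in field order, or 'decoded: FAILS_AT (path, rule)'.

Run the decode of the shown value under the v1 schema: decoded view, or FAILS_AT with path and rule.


the writer's type comes first in each Event pair
decoding the Event value with the v1 reader:
  role := "CLOSED"
  codes := []
  balance := 10.0
  checksum := 0x00
  payload := 0x1A2B
  signature := 0xC0DE
  locale := "beta"
  writer id: unknown -> dropped
  => decoded: {"role": "CLOSED", "codes": [], "balance": 10.0, "checksum": 0x00, "payload": 0x1A2B, "signature": 0xC0DE, "locale": "beta"}
checking off the Event differences that do not matter here:
  added field id to record Event: optional int32, tag 31 (in v2 it sits last) -> triggers nothing under the printed rules; the Event answer is the same either way
  enum Priority (field role in record Event): symbol ADMIN removed -> affects the rule determinations only; this particular Event value decodes identically
  field signature in record Event: tag 7 changed to 15 -> triggers nothing under the printed rules; the Event answer is the same either way

decoded: {"role": "CLOSED", "codes": [], "balance": 10.0, "checksum": 0x00, "payload": 0x1A2B, "signature": 0xC0DE, "locale": "beta"}


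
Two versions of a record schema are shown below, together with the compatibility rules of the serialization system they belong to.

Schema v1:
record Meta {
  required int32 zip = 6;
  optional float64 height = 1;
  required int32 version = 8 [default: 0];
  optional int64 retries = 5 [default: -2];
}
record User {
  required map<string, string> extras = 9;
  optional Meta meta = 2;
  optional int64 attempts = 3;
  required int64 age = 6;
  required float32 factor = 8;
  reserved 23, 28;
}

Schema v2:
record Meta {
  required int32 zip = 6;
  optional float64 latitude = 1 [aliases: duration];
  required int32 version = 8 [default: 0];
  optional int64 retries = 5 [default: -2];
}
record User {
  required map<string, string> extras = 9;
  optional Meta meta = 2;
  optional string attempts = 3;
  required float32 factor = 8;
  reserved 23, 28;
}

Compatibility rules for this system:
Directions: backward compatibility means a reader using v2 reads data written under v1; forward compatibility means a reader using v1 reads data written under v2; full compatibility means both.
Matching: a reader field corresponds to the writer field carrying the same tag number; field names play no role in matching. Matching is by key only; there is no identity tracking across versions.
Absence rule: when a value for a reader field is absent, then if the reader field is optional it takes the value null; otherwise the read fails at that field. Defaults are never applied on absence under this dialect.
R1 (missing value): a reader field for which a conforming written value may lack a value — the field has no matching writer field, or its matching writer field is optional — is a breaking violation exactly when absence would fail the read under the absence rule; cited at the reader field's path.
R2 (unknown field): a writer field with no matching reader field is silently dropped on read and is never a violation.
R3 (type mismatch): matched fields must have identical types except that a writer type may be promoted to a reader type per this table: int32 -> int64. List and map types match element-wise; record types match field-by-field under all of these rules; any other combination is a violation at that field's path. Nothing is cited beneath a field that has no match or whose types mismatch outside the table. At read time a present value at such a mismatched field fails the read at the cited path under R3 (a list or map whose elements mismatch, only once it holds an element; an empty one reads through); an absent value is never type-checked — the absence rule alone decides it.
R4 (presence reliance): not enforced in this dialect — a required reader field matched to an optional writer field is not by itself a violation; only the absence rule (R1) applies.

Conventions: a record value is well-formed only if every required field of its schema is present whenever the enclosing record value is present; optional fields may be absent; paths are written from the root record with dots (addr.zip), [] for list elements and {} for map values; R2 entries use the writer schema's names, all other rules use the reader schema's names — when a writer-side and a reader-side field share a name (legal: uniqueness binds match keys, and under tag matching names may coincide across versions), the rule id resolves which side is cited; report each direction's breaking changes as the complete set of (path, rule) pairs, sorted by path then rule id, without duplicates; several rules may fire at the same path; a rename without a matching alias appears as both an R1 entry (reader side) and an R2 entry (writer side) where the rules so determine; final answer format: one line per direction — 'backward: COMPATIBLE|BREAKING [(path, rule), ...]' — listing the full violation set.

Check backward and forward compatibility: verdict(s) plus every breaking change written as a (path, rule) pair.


backward: BREAKING [(attempts, R3)]; forward: BREAKING [(age, R1), (attempts, R3)]

each type pair in User: writer, then reader
backward pass over User, reader schema v2, writer schema v1:
  map<string, string> -> map<string, string>, writer required: extras aligns to extras
  Meta -> Meta, writer optional: meta aligns to meta
  int64 -> string, writer optional: attempts aligns to attempts
  float32 -> float32, writer required: factor aligns to factor
  writer field age has no reader counterpart
  int32 -> int32, writer required: meta.zip aligns to meta.zip
  float64 -> float64, writer optional: meta.latitude aligns to meta.height
  int32 -> int32, writer required: meta.version aligns to meta.version
  int64 -> int64, writer optional: meta.retries aligns to meta.retries
  rule R3 violated at attempts
  => 1 violation(s): backward is BREAKING for User
forward pass over User, reader schema v1, writer schema v2:
  map<string, string> -> map<string, string>, writer required: extras aligns to extras
  Meta -> Meta, writer optional: meta aligns to meta
  string -> int64, writer optional: attempts aligns to attempts
  age: no writer match
  float32 -> float32, writer required: factor aligns to factor
  int32 -> int32, writer required: meta.zip aligns to meta.zip
  float64 -> float64, writer optional: meta.height aligns to meta.latitude
  int32 -> int32, writer required: meta.version aligns to meta.version
  int64 -> int64, writer optional: meta.retries aligns to meta.retries
  rule R1 violated at age
  rule R3 violated at attempts
  => 2 violation(s): forward is BREAKING for User


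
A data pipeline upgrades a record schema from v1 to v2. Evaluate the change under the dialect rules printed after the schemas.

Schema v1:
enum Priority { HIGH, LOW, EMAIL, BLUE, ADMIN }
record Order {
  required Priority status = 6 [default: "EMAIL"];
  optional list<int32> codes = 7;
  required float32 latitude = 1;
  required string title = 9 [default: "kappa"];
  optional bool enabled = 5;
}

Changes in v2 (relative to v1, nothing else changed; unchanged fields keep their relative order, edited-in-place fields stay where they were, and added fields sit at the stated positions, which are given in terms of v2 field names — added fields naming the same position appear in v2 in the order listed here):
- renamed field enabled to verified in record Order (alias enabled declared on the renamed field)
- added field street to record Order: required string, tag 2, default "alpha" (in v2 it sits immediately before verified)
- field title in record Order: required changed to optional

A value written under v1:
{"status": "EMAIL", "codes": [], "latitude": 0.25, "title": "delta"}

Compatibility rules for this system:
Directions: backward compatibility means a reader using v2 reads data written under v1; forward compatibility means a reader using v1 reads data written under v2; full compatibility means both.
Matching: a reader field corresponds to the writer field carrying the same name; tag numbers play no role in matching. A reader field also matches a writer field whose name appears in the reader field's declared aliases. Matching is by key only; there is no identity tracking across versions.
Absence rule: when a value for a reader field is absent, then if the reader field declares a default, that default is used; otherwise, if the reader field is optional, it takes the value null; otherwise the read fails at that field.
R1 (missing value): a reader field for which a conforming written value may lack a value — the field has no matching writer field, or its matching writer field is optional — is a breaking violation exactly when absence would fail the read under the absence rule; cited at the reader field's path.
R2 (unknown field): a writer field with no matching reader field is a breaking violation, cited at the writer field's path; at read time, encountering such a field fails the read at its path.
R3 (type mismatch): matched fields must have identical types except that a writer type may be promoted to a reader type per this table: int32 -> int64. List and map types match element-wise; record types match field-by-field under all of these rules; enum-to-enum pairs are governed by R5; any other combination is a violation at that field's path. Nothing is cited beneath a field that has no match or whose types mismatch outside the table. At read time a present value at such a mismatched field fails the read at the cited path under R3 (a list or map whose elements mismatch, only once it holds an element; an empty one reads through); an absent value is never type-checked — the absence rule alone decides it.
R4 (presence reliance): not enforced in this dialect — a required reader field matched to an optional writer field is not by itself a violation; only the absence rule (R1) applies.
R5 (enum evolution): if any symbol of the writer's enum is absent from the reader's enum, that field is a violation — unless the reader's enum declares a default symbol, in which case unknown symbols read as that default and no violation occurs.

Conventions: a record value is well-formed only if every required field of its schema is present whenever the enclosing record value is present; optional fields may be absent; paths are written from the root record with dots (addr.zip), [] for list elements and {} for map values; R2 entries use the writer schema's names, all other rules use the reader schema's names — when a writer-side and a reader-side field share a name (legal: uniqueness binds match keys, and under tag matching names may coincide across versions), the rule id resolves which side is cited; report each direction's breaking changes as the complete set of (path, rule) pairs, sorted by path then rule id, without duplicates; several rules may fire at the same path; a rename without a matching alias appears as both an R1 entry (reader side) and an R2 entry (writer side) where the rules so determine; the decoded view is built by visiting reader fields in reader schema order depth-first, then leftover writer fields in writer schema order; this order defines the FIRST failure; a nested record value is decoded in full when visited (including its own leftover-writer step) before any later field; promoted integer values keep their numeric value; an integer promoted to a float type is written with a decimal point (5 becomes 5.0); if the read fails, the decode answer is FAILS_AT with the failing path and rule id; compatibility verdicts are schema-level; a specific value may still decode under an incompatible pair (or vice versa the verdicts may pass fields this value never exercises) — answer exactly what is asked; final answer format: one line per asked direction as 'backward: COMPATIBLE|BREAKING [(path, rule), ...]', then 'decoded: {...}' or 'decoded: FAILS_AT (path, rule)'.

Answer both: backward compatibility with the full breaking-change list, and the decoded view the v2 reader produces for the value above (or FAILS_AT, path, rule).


in Order below, arrows point writer -> reader
backward analysis of Order with v2 as reader and v1 as writer:
  status: Priority -> Priority, writer required; from status
  codes: list<int32> -> list<int32>, writer optional; from codes
  latitude: float32 -> float32, writer required; from latitude
  title: string -> string, writer required; from title
  street: no writer match
  verified: bool -> bool, writer optional; from enabled
  => backward: COMPATIBLE
decoding the Order value with the v2 reader:
  status := "EMAIL"
  codes := []
  latitude := 0.25
  title := "delta"
  street := "alpha" (no value, default fills)
  verified := null (not supplied -> null)
  => decoded: {"status": "EMAIL", "codes": [], "latitude": 0.25, "title": "delta", "street": "alpha", "verified": null}
the rest of the Order diff is inert for this question:
  field title in record Order: required changed to optional -> fires no rule on Order, leaving the asked answer as it is

backward: COMPATIBLE []; decoded: {"status": "EMAIL", "codes": [], "latitude": 0.25, "title": "delta", "street": "alpha", "verified": null}


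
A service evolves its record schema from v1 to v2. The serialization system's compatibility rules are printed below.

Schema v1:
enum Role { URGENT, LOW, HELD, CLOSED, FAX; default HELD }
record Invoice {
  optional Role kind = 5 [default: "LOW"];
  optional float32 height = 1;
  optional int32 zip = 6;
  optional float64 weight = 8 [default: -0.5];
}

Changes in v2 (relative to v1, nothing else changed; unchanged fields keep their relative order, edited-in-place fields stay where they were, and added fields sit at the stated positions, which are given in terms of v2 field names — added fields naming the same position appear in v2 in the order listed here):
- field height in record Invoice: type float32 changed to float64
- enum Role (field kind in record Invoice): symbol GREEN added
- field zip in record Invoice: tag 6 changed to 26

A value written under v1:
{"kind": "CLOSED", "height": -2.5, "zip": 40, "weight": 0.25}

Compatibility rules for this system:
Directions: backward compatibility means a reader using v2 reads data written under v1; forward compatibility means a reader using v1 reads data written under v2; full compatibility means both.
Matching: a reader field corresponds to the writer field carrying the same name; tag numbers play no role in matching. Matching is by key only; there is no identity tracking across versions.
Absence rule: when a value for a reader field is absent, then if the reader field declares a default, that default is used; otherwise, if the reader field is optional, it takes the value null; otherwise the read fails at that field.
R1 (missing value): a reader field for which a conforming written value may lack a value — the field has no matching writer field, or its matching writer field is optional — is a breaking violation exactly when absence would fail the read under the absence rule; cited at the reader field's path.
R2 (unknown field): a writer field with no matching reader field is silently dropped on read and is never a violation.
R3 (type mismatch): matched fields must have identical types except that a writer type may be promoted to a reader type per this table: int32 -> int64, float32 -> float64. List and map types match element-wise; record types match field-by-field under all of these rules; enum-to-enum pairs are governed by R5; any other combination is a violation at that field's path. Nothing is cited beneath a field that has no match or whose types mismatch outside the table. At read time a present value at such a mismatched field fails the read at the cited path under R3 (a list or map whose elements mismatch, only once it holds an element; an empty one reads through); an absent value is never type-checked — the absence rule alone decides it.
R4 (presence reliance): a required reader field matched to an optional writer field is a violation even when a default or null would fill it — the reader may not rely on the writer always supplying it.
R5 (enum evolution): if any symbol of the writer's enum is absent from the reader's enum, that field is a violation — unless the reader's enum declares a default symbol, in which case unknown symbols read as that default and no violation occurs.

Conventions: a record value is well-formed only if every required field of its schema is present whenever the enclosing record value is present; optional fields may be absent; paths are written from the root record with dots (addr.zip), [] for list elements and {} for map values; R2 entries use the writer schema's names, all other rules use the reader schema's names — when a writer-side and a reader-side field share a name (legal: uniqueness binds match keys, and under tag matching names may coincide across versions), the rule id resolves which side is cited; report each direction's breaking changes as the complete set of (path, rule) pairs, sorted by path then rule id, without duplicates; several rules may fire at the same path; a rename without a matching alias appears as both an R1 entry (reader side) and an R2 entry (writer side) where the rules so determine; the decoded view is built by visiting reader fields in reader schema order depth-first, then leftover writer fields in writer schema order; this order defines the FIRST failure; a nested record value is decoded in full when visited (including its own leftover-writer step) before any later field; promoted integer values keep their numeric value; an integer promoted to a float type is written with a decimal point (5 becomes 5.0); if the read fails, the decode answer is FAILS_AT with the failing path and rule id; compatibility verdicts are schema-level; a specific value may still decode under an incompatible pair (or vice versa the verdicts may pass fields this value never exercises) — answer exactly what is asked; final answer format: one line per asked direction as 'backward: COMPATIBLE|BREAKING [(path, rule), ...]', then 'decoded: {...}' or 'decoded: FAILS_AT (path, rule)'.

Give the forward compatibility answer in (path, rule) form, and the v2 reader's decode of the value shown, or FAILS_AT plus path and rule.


forward: BREAKING [(height, R3)]; decoded: {"kind": "CLOSED", "height": -2.5, "zip": 40, "weight": 0.25}

the writer's type comes first in each Invoice pair
forward analysis of Invoice with v1 as reader and v2 as writer:
  kind: Role -> Role, writer optional; from kind
  height: float64 -> float32, writer optional; from height
  zip: int32 -> int32, writer optional; from zip
  weight: float64 -> float64, writer optional; from weight
  R3 fires at height
  => forward: BREAKING (1)
migrating the Invoice value to v2:
  kind := "CLOSED"
  height := -2.5 (float32 -> float64)
  zip := 40
  weight := 0.25
  => decoded: {"kind": "CLOSED", "height": -2.5, "zip": 40, "weight": 0.25}
checking off the Invoice differences that do not matter here:
  enum Role (field kind in record Invoice): symbol GREEN added -> fires no rule on Invoice, leaving the asked answer as it is
  field zip in record Invoice: tag 6 changed to 26 -> fires no rule on Invoice, leaving the asked answer as it is


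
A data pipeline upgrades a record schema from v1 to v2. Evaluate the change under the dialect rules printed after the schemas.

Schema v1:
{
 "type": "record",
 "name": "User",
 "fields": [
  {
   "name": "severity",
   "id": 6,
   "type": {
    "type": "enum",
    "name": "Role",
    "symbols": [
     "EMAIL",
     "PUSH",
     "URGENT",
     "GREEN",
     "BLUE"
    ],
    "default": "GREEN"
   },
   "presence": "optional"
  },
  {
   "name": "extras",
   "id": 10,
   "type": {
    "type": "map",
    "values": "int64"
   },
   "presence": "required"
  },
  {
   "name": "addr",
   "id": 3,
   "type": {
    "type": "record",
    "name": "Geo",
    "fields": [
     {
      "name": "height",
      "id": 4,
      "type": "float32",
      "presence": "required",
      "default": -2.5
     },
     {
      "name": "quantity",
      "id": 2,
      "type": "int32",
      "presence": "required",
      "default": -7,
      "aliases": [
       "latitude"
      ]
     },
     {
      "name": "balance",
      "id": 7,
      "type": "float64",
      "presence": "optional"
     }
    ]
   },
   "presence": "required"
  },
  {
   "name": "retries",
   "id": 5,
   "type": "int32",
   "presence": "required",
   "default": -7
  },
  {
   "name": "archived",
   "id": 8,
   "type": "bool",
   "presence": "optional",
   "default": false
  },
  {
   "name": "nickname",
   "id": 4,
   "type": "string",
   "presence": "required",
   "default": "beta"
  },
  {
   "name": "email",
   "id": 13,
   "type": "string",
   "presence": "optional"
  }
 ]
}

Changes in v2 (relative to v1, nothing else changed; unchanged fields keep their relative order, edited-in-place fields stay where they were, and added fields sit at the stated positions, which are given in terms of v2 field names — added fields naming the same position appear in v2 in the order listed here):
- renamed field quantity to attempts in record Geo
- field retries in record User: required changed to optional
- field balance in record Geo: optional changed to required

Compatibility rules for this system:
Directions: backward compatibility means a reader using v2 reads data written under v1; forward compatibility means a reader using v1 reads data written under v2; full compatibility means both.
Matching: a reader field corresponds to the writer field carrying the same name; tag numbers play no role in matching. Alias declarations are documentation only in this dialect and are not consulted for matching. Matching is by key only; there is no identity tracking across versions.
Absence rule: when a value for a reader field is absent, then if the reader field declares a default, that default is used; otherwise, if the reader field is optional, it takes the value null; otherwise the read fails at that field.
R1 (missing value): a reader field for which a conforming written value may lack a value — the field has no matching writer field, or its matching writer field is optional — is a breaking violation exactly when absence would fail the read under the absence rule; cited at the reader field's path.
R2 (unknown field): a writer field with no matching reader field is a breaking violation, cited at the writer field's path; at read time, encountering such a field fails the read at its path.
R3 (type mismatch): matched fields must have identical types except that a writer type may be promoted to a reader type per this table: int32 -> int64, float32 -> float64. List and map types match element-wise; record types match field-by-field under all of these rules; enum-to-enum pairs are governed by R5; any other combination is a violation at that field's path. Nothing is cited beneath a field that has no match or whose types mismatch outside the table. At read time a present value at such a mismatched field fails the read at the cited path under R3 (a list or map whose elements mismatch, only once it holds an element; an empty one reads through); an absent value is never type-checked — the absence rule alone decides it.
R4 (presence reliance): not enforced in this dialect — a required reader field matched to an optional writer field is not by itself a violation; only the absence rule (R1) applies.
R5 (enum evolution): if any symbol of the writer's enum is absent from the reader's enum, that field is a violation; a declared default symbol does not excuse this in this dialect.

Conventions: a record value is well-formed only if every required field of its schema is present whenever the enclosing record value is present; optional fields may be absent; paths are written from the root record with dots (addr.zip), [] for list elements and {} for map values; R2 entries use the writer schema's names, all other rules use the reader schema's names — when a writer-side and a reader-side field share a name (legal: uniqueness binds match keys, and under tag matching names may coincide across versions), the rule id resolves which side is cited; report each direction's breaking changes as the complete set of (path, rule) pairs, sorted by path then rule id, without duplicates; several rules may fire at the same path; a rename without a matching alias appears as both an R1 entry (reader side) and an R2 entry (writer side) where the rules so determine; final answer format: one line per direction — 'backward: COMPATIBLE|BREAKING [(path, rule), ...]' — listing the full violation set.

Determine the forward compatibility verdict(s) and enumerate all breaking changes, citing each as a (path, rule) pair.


forward: BREAKING [(addr.attempts, R2)]

each type pair in User: writer, then reader
forward on User — v1 reading data written by v2:
  severity <- severity (Role -> Role, writer optional)
  extras <- extras (map<string, int64> -> map<string, int64>, writer required)
  addr <- addr (Geo -> Geo, writer required)
  retries <- retries (int32 -> int32, writer optional)
  archived <- archived (bool -> bool, writer optional)
  nickname <- nickname (string -> string, writer required)
  email <- email (string -> string, writer optional)
  addr.height <- addr.height (float32 -> float32, writer required)
  addr.quantity has no writer counterpart
  addr.balance <- addr.balance (float64 -> float64, writer required)
  writer addr.attempts: unknown to reader
  R2 fires at addr.attempts
  => 1 violation(s): forward is BREAKING for User
remaining User differences; none change what is asked:
  field retries in record User: required changed to optional -> no rule fires on it in User's dialect; the asked verdict holds
  field balance in record Geo: optional changed to required -> fires only in the backward direction of User, which is not asked here
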